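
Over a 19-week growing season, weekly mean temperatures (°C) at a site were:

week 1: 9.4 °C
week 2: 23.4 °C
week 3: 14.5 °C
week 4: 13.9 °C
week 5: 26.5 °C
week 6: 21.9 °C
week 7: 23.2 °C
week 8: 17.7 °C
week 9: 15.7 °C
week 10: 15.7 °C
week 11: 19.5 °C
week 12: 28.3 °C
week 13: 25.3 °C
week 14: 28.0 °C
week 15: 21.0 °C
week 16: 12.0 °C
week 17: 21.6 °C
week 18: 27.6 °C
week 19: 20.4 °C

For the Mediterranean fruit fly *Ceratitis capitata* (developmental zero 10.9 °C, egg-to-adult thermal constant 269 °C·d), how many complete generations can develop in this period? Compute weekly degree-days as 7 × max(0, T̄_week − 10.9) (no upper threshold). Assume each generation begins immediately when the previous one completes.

Weekly DD (7 × max(0, T̄ − 10.9)): 0.0, 87.5, 25.2, 21.0, 109.2, 77.0, 86.1, 47.6, 33.6, 33.6, 60.2, 121.8, 100.8, 119.7, 70.7, 7.7, 74.9, 116.9, 66.5.
Season total = 1260.0 DD.
Complete generations = ⌊1260.0 / 269⌋ = 4.

4 generations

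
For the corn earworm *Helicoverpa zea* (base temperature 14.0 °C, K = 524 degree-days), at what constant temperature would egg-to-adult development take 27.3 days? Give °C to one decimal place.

Required daily accumulation = 524 / 27.3 = 19.194 DD/day.
T = T_base + 19.194 = 14.0 + 19.194 = 33.194 ≈ 33.2 °C.

33.2 °C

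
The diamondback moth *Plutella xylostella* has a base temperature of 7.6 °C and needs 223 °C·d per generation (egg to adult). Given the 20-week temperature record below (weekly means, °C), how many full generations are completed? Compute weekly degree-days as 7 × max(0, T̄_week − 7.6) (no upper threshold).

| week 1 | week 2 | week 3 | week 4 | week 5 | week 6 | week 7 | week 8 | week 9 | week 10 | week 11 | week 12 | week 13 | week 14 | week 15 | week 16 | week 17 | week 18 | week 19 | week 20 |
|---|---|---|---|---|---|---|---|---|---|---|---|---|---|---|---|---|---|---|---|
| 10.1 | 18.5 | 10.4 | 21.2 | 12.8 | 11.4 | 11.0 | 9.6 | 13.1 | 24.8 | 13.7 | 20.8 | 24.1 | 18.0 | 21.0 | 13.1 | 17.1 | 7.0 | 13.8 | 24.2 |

Weekly DD (7 × max(0, T̄ − 7.6)): 17.5, 76.3, 19.6, 95.2, 36.4, 26.6, 23.8, 14.0, 38.5, 120.4, 42.7, 92.4, 115.5, 72.8, 93.8, 38.5, 66.5, 0.0, 43.4, 116.2.
Season total = 1150.1 DD.
Complete generations = ⌊1150.1 / 223⌋ = 5.

5 generations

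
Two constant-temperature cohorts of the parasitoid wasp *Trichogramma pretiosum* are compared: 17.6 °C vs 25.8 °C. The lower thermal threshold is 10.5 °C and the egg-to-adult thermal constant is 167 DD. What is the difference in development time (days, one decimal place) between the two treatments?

At 17.6 °C: 167 / (17.6 − 10.5) = 167 / 7.1 = 23.521 d.
At 25.8 °C: 167 / (25.8 − 10.5) = 167 / 15.3 = 10.915 d.
Difference = |23.521 − 10.915| = 12.606 ≈ 12.6 days.

12.6 days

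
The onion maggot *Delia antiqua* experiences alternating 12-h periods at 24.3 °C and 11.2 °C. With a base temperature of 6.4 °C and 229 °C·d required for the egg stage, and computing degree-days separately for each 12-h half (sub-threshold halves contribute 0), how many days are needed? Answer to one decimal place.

20.2 days

Day half: max(0, 24.3 − 6.4) × 0.5 = 17.9 × 0.5 = 8.95 DD.
Night half: max(0, 11.2 − 6.4) × 0.5 = 4.8 × 0.5 = 2.40 DD.
Per 24 h: 11.35 DD/day.
Duration = 229 / 11.35 = 20.176 ≈ 20.2 days.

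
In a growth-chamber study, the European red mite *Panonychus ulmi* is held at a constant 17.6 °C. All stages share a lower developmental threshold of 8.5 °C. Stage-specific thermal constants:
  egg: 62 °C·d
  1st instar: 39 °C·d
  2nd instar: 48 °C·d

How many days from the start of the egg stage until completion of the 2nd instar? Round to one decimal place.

Daily accumulation at 17.6 °C = 17.6 − 8.5 = 9.1 DD/day.
Total K = 62 + 39 + 48 = 149 DD.
Total duration = 149 / 9.1 = 16.374 ≈ 16.4 days.

16.4 days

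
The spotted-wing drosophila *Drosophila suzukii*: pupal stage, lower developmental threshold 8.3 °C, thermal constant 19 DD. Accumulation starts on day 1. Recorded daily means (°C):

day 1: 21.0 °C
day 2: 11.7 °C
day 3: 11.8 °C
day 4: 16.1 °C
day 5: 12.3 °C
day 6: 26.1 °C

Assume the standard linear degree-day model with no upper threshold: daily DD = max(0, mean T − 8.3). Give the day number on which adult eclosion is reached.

Daily DD above 8.3 °C: 12.7, 3.4, 3.5, 7.8, 4.0, 17.8.
Cumulative: 12.7, 16.1, 19.6, 27.4, 31.4, 49.2.
The total first reaches 19 DD on day 3.

day 3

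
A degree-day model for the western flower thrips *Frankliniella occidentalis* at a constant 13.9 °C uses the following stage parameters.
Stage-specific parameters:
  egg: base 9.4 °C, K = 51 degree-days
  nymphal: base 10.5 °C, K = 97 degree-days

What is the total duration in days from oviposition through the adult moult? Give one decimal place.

39.9 days

egg: 51 / (13.9 − 9.4) = 51 / 4.5 = 11.333 d.
nymphal: 97 / (13.9 − 10.5) = 97 / 3.4 = 28.529 d.
Sum = 39.863 ≈ 39.9 days.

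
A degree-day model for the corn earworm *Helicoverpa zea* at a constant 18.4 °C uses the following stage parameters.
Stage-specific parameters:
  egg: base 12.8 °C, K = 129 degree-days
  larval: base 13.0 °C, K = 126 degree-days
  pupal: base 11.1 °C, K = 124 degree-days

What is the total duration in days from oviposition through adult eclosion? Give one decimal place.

egg: 129 / (18.4 − 12.8) = 129 / 5.6 = 23.036 d.
larval: 126 / (18.4 − 13.0) = 126 / 5.4 = 23.333 d.
pupal: 124 / (18.4 − 11.1) = 124 / 7.3 = 16.986 d.
Sum = 63.355 ≈ 63.4 days.

63.4 days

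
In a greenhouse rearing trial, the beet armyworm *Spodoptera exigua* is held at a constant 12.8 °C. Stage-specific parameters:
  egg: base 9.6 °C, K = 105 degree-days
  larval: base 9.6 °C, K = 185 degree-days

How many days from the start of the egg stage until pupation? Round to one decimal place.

egg: 105 / (12.8 − 9.6) = 105 / 3.2 = 32.812 d.
larval: 185 / (12.8 − 9.6) = 185 / 3.2 = 57.812 d.
Sum = 90.625 ≈ 90.6 days.

90.6 days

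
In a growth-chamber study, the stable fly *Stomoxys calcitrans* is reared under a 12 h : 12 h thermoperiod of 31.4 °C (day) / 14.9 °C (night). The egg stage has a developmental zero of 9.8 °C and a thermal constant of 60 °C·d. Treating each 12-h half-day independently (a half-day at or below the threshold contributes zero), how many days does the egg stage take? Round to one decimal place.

4.5 days

Day half: max(0, 31.4 − 9.8) × 0.5 = 21.6 × 0.5 = 10.80 DD.
Night half: max(0, 14.9 − 9.8) × 0.5 = 5.1 × 0.5 = 2.55 DD.
Per 24 h: 13.35 DD/day.
Duration = 60 / 13.35 = 4.494 ≈ 4.5 days.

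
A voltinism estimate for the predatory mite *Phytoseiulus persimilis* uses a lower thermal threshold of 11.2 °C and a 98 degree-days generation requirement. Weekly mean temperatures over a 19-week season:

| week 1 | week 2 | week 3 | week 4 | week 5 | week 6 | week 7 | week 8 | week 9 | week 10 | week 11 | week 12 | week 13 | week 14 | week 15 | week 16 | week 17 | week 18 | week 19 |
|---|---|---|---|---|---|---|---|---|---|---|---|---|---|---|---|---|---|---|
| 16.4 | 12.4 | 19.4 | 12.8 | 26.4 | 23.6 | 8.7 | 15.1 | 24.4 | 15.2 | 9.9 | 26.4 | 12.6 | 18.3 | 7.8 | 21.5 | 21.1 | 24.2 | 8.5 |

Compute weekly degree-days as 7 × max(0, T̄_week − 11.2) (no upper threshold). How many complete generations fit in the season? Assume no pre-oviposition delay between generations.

Weekly DD (7 × max(0, T̄ − 11.2)): 36.4, 8.4, 57.4, 11.2, 106.4, 86.8, 0.0, 27.3, 92.4, 28.0, 0.0, 106.4, 9.8, 49.7, 0.0, 72.1, 69.3, 91.0, 0.0.
Season total = 852.6 DD.
Complete generations = ⌊852.6 / 98⌋ = 8.

8 generations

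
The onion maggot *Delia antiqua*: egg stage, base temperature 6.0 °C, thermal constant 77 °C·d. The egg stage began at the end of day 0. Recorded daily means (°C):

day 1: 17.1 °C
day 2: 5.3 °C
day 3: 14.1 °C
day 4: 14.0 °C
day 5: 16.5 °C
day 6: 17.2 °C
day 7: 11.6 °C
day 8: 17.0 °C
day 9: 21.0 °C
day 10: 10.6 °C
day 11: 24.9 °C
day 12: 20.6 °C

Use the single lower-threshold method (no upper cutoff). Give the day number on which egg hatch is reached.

day 9

Daily DD above 6.0 °C: 11.1, 0.0, 8.1, 8.0, 10.5, 11.2, 5.6, 11.0, 15.0, 4.6, 18.9, 14.6.
Cumulative: 11.1, 11.1, 19.2, 27.2, 37.7, 48.9, 54.5, 65.5, 80.5, 85.1, 104.0, 118.6.
The total first reaches 77 DD on day 9.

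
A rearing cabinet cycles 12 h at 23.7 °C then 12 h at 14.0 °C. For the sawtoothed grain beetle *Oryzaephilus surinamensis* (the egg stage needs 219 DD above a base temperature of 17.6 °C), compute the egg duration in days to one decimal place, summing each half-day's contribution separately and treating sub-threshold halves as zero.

Day half: max(0, 23.7 − 17.6) × 0.5 = 6.1 × 0.5 = 3.05 DD.
Night half: max(0, 14.0 − 17.6) × 0.5 = 0.0 × 0.5 = 0.00 DD.
Per 24 h: 3.05 DD/day.
Duration = 219 / 3.05 = 71.803 ≈ 71.8 days.

71.8 days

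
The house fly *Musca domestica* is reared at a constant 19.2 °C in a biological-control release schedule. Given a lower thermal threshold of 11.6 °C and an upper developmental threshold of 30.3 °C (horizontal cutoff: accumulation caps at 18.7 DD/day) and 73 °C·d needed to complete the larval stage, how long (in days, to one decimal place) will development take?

9.6 days

Daily accumulation = 19.2 − 11.6 = 7.6 DD/day.
Duration = 73 / 7.6 = 9.605 ≈ 9.6 days.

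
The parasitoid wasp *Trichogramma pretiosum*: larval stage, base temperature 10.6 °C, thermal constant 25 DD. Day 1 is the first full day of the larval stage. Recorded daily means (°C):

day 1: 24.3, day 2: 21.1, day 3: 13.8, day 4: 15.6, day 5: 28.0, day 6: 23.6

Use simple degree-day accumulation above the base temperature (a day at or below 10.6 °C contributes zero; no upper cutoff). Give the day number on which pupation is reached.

day 3

Daily DD above 10.6 °C: 13.7, 10.5, 3.2, 5.0, 17.4, 13.0.
Cumulative: 13.7, 24.2, 27.4, 32.4, 49.8, 62.8.
The total first reaches 25 DD on day 3.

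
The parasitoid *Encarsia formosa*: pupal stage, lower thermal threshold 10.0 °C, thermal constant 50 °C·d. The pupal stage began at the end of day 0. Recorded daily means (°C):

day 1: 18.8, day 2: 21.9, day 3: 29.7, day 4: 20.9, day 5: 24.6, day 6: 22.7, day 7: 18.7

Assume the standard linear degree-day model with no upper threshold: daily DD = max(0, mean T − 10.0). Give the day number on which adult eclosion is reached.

Daily DD above 10.0 °C: 8.8, 11.9, 19.7, 10.9, 14.6, 12.7, 8.7.
Cumulative: 8.8, 20.7, 40.4, 51.3, 65.9, 78.6, 87.3.
The total first reaches 50 DD on day 4.

day 4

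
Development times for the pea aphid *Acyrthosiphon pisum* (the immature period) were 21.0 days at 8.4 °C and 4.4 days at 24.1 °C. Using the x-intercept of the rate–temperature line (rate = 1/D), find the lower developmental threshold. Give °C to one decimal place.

Linear rate model ⇒ the product D·(T − T_b) is constant across temperatures.
21.0·(8.4 − T_b) = 4.4·(24.1 − T_b)
T_b = (21.0·8.4 − 4.4·24.1) / (21.0 − 4.4) = 70.36 / 16.6 = 4.239 °C ≈ 4.2 °C.

4.2 °C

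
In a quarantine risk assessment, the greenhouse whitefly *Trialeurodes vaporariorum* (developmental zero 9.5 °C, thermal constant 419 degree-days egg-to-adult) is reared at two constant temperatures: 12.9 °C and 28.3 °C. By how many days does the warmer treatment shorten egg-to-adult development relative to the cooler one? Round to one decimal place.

100.9 days

At 12.9 °C: 419 / (12.9 − 9.5) = 419 / 3.4 = 123.235 d.
At 28.3 °C: 419 / (28.3 − 9.5) = 419 / 18.8 = 22.287 d.
Difference = |123.235 − 22.287| = 100.948 ≈ 100.9 days.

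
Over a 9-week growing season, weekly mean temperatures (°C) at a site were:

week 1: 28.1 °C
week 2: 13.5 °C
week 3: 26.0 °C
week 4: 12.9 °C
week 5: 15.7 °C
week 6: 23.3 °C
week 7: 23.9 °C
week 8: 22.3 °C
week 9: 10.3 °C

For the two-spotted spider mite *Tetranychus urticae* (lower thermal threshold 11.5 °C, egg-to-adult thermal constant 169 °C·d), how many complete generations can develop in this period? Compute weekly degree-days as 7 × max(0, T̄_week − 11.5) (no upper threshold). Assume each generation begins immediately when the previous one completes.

Weekly DD (7 × max(0, T̄ − 11.5)): 116.2, 14.0, 101.5, 9.8, 29.4, 82.6, 86.8, 75.6, 0.0.
Season total = 515.9 DD.
Complete generations = ⌊515.9 / 169⌋ = 3.

3 generations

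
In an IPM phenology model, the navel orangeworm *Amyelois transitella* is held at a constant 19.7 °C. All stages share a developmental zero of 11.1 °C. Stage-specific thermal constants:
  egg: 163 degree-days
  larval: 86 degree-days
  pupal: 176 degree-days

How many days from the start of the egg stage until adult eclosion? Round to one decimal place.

49.4 days

Daily accumulation at 19.7 °C = 19.7 − 11.1 = 8.6 DD/day.
Total K = 163 + 86 + 176 = 425 DD.
Total duration = 425 / 8.6 = 49.419 ≈ 49.4 days.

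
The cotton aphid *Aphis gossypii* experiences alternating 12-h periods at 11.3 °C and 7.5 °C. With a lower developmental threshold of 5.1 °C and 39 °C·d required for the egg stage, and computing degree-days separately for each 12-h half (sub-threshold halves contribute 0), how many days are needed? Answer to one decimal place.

Day half: max(0, 11.3 − 5.1) × 0.5 = 6.2 × 0.5 = 3.10 DD.
Night half: max(0, 7.5 − 5.1) × 0.5 = 2.4 × 0.5 = 1.20 DD.
Per 24 h: 4.30 DD/day.
Duration = 39 / 4.30 = 9.070 ≈ 9.1 days.

9.1 days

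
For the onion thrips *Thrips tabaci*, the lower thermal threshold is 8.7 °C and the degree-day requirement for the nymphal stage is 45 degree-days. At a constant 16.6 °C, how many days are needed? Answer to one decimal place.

Daily accumulation = 16.6 − 8.7 = 7.9 DD/day.
Duration = 45 / 7.9 = 5.696 ≈ 5.7 days.

5.7 days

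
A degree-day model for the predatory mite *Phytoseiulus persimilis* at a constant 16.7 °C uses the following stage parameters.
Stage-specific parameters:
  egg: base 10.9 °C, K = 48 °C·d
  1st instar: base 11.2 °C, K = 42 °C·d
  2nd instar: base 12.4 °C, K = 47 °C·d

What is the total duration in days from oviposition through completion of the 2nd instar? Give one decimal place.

26.8 days

egg: 48 / (16.7 − 10.9) = 48 / 5.8 = 8.276 d.
1st instar: 42 / (16.7 − 11.2) = 42 / 5.5 = 7.636 d.
2nd instar: 47 / (16.7 − 12.4) = 47 / 4.3 = 10.930 d.
Sum = 26.842 ≈ 26.8 days.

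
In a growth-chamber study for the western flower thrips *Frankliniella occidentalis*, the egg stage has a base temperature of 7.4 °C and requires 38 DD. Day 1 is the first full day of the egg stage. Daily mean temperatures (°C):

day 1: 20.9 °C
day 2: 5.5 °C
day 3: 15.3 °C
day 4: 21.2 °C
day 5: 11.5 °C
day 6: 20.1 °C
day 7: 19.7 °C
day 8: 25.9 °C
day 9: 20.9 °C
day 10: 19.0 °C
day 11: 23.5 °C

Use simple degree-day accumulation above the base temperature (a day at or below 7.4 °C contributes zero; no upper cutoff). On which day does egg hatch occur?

day 5

Daily DD above 7.4 °C: 13.5, 0.0, 7.9, 13.8, 4.1, 12.7, 12.3, 18.5, 13.5, 11.6, 16.1.
Cumulative: 13.5, 13.5, 21.4, 35.2, 39.3, 52.0, 64.3, 82.8, 96.3, 107.9, 124.0.
The total first reaches 38 DD on day 5.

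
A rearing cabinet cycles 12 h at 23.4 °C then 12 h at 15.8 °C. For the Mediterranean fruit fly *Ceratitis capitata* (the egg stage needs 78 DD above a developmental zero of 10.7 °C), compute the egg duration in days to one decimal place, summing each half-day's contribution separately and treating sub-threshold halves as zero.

8.8 days

Day half: max(0, 23.4 − 10.7) × 0.5 = 12.7 × 0.5 = 6.35 DD.
Night half: max(0, 15.8 − 10.7) × 0.5 = 5.1 × 0.5 = 2.55 DD.
Per 24 h: 8.90 DD/day.
Duration = 78 / 8.90 = 8.764 ≈ 8.8 days.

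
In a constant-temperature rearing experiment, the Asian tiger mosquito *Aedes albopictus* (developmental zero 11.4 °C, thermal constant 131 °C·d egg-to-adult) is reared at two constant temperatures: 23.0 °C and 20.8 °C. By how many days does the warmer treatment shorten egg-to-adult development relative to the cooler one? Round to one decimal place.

At 23.0 °C: 131 / (23.0 − 11.4) = 131 / 11.6 = 11.293 d.
At 20.8 °C: 131 / (20.8 − 11.4) = 131 / 9.4 = 13.936 d.
Difference = |11.293 − 13.936| = 2.643 ≈ 2.6 days.

2.6 days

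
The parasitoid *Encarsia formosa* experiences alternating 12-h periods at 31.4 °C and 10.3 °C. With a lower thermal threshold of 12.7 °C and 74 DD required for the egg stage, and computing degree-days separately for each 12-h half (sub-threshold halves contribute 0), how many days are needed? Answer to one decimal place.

7.9 days

Day half: max(0, 31.4 − 12.7) × 0.5 = 18.7 × 0.5 = 9.35 DD.
Night half: max(0, 10.3 − 12.7) × 0.5 = 0.0 × 0.5 = 0.00 DD.
Per 24 h: 9.35 DD/day.
Duration = 74 / 9.35 = 7.914 ≈ 7.9 days.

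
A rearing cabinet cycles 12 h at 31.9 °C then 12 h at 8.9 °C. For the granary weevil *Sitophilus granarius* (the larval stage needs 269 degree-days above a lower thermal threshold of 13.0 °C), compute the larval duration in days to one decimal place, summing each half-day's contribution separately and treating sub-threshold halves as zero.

Day half: max(0, 31.9 − 13.0) × 0.5 = 18.9 × 0.5 = 9.45 DD.
Night half: max(0, 8.9 − 13.0) × 0.5 = 0.0 × 0.5 = 0.00 DD.
Per 24 h: 9.45 DD/day.
Duration = 269 / 9.45 = 28.466 ≈ 28.5 days.

28.5 days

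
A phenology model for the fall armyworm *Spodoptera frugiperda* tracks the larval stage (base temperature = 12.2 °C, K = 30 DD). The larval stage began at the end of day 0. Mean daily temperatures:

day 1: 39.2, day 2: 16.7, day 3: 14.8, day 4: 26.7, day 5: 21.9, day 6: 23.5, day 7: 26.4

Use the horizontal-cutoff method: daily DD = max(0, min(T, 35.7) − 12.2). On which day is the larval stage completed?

day 3

Daily DD above 12.2 °C (capped at 23.5): 23.5, 4.5, 2.6, 14.5, 9.7, 11.3, 14.2.
Cumulative: 23.5, 28.0, 30.6, 45.1, 54.8, 66.1, 80.3.
The total first reaches 30 DD on day 3.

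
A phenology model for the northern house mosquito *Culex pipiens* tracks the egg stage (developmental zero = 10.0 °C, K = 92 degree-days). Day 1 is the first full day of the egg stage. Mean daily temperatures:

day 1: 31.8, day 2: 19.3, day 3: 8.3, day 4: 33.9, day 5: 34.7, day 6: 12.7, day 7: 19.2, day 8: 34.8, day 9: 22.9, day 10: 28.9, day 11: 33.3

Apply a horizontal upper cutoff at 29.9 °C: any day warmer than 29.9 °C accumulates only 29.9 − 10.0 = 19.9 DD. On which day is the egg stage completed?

day 8

Daily DD above 10.0 °C (capped at 19.9): 19.9, 9.3, 0.0, 19.9, 19.9, 2.7, 9.2, 19.9, 12.9, 18.9, 19.9.
Cumulative: 19.9, 29.2, 29.2, 49.1, 69.0, 71.7, 80.9, 100.8, 113.7, 132.6, 152.5.
The total first reaches 92 DD on day 8.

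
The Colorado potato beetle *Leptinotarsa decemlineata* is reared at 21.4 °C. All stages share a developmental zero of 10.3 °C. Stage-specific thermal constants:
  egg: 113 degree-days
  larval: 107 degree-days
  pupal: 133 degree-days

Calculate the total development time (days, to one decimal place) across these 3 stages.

31.8 days

Daily accumulation at 21.4 °C = 21.4 − 10.3 = 11.1 DD/day.
Total K = 113 + 107 + 133 = 353 DD.
Total duration = 353 / 11.1 = 31.802 ≈ 31.8 days.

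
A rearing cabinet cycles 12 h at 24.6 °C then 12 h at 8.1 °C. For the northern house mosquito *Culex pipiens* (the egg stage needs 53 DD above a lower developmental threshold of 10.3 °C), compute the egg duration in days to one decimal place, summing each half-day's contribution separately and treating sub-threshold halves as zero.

7.4 days

Day half: max(0, 24.6 − 10.3) × 0.5 = 14.3 × 0.5 = 7.15 DD.
Night half: max(0, 8.1 − 10.3) × 0.5 = 0.0 × 0.5 = 0.00 DD.
Per 24 h: 7.15 DD/day.
Duration = 53 / 7.15 = 7.413 ≈ 7.4 days.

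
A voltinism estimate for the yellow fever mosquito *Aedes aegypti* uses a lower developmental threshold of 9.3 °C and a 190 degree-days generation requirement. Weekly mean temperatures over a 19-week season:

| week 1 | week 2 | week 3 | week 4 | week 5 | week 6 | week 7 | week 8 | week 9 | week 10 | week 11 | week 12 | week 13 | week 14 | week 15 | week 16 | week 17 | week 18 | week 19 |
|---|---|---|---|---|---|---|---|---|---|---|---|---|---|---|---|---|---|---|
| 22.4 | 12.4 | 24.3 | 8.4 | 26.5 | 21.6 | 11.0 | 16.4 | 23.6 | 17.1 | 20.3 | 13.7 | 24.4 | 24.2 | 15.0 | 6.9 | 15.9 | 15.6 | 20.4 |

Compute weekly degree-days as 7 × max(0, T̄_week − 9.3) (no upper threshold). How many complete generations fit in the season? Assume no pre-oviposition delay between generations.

6 generations

Weekly DD (7 × max(0, T̄ − 9.3)): 91.7, 21.7, 105.0, 0.0, 120.4, 86.1, 11.9, 49.7, 100.1, 54.6, 77.0, 30.8, 105.7, 104.3, 39.9, 0.0, 46.2, 44.1, 77.7.
Season total = 1166.9 DD.
Complete generations = ⌊1166.9 / 190⌋ = 6.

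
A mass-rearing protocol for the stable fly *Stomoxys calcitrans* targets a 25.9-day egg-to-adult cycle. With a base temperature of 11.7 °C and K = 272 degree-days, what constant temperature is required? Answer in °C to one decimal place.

22.2 °C

Required daily accumulation = 272 / 25.9 = 10.502 DD/day.
T = T_base + 10.502 = 11.7 + 10.502 = 22.202 ≈ 22.2 °C.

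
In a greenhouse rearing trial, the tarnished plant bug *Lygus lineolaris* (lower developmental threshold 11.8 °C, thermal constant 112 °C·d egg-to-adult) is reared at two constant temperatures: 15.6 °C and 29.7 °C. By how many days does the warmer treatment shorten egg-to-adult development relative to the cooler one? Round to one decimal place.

At 15.6 °C: 112 / (15.6 − 11.8) = 112 / 3.8 = 29.474 d.
At 29.7 °C: 112 / (29.7 − 11.8) = 112 / 17.9 = 6.257 d.
Difference = |29.474 − 6.257| = 23.217 ≈ 23.2 days.

23.2 days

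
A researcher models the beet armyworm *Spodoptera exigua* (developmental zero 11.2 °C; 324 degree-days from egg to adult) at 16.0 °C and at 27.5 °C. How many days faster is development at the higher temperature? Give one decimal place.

47.6 days

At 16.0 °C: 324 / (16.0 − 11.2) = 324 / 4.8 = 67.500 d.
At 27.5 °C: 324 / (27.5 − 11.2) = 324 / 16.3 = 19.877 d.
Difference = |67.500 − 19.877| = 47.623 ≈ 47.6 days.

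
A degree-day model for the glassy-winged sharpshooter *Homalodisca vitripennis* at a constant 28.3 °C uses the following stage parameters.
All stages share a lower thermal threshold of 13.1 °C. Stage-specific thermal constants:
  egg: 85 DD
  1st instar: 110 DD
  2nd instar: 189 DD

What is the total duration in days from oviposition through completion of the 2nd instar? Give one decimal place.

25.3 days

Daily accumulation at 28.3 °C = 28.3 − 13.1 = 15.2 DD/day.
Total K = 85 + 110 + 189 = 384 DD.
Total duration = 384 / 15.2 = 25.263 ≈ 25.3 days.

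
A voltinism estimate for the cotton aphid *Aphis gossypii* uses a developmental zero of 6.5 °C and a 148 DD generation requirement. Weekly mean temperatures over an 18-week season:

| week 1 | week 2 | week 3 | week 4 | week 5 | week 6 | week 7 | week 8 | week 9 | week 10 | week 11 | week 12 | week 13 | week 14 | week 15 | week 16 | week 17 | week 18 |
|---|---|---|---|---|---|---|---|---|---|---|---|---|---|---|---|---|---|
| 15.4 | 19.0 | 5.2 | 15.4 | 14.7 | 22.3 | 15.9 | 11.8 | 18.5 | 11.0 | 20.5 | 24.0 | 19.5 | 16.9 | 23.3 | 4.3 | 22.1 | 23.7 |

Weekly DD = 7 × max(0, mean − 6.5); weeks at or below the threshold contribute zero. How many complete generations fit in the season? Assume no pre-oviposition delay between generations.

Weekly DD (7 × max(0, T̄ − 6.5)): 62.3, 87.5, 0.0, 62.3, 57.4, 110.6, 65.8, 37.1, 84.0, 31.5, 98.0, 122.5, 91.0, 72.8, 117.6, 0.0, 109.2, 120.4.
Season total = 1330.0 DD.
Complete generations = ⌊1330.0 / 148⌋ = 8.

8 generations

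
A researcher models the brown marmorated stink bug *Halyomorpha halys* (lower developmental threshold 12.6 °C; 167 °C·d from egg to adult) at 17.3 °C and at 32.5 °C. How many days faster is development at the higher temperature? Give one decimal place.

At 17.3 °C: 167 / (17.3 − 12.6) = 167 / 4.7 = 35.532 d.
At 32.5 °C: 167 / (32.5 − 12.6) = 167 / 19.9 = 8.392 d.
Difference = |35.532 − 8.392| = 27.140 ≈ 27.1 days.

27.1 days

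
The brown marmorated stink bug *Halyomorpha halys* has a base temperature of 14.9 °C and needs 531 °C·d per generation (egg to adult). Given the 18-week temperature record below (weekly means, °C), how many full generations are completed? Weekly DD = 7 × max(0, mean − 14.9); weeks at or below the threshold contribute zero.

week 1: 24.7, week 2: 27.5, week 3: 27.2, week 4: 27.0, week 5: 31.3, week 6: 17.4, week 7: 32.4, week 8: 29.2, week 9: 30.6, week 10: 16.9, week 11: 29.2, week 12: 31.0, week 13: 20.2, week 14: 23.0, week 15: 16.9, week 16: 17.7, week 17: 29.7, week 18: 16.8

2 generations

Weekly DD (7 × max(0, T̄ − 14.9)): 68.6, 88.2, 86.1, 84.7, 114.8, 17.5, 122.5, 100.1, 109.9, 14.0, 100.1, 112.7, 37.1, 56.7, 14.0, 19.6, 103.6, 13.3.
Season total = 1263.5 DD.
Complete generations = ⌊1263.5 / 531⌋ = 2.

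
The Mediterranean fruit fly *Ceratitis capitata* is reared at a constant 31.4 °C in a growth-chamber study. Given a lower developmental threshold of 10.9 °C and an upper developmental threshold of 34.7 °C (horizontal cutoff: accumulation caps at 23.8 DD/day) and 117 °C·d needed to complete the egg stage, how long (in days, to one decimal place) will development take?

5.7 days

Daily accumulation = 31.4 − 10.9 = 20.5 DD/day.
Duration = 117 / 20.5 = 5.707 ≈ 5.7 days.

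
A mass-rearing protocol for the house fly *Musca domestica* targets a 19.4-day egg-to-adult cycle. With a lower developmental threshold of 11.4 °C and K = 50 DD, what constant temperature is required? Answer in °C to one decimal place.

14.0 °C

Required daily accumulation = 50 / 19.4 = 2.577 DD/day.
T = T_base + 2.577 = 11.4 + 2.577 = 13.977 ≈ 14.0 °C.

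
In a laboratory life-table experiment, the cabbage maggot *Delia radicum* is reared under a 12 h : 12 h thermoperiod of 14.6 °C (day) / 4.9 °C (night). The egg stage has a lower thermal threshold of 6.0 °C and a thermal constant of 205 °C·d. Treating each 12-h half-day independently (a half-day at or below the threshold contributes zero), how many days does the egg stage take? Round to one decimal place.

47.7 days

Day half: max(0, 14.6 − 6.0) × 0.5 = 8.6 × 0.5 = 4.30 DD.
Night half: max(0, 4.9 − 6.0) × 0.5 = 0.0 × 0.5 = 0.00 DD.
Per 24 h: 4.30 DD/day.
Duration = 205 / 4.30 = 47.674 ≈ 47.7 days.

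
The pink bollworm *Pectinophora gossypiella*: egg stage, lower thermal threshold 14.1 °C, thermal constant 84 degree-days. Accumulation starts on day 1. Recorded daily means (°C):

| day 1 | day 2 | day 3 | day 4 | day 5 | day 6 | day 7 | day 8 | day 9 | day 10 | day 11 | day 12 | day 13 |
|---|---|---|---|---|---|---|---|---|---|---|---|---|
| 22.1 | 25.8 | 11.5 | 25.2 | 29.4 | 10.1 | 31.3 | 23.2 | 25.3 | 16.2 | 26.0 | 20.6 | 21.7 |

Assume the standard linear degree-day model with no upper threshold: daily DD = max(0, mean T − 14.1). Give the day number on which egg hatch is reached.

Daily DD above 14.1 °C: 8.0, 11.7, 0.0, 11.1, 15.3, 0.0, 17.2, 9.1, 11.2, 2.1, 11.9, 6.5, 7.6.
Cumulative: 8.0, 19.7, 19.7, 30.8, 46.1, 46.1, 63.3, 72.4, 83.6, 85.7, 97.6, 104.1, 111.7.
The total first reaches 84 DD on day 10.

day 10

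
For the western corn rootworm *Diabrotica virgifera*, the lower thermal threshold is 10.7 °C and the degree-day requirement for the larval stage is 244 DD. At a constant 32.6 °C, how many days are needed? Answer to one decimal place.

11.1 days

Daily accumulation = 32.6 − 10.7 = 21.9 DD/day.
Duration = 244 / 21.9 = 11.142 ≈ 11.1 days.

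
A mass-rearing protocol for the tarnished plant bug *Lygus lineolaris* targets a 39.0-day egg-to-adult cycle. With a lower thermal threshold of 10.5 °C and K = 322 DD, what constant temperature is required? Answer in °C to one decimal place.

Required daily accumulation = 322 / 39.0 = 8.256 DD/day.
T = T_base + 8.256 = 10.5 + 8.256 = 18.756 ≈ 18.8 °C.

18.8 °C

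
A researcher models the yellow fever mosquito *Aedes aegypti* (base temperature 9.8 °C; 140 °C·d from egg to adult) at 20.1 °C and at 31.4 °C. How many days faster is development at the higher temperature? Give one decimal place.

7.1 days

At 20.1 °C: 140 / (20.1 − 9.8) = 140 / 10.3 = 13.592 d.
At 31.4 °C: 140 / (31.4 − 9.8) = 140 / 21.6 = 6.481 d.
Difference = |13.592 − 6.481| = 7.111 ≈ 7.1 days.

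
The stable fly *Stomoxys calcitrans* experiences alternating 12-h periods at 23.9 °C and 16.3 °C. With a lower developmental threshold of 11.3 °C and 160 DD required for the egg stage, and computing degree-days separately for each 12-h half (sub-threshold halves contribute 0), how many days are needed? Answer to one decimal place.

18.2 days

Day half: max(0, 23.9 − 11.3) × 0.5 = 12.6 × 0.5 = 6.30 DD.
Night half: max(0, 16.3 − 11.3) × 0.5 = 5.0 × 0.5 = 2.50 DD.
Per 24 h: 8.80 DD/day.
Duration = 160 / 8.80 = 18.182 ≈ 18.2 days.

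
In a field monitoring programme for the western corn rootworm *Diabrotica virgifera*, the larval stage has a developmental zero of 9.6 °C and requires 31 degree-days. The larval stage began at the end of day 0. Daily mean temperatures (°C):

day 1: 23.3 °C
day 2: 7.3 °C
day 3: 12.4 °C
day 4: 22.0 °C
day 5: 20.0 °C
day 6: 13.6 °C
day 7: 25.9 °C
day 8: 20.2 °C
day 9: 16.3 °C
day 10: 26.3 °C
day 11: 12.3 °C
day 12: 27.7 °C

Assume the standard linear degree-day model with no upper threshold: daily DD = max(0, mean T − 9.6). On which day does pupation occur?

Daily DD above 9.6 °C: 13.7, 0.0, 2.8, 12.4, 10.4, 4.0, 16.3, 10.6, 6.7, 16.7, 2.7, 18.1.
Cumulative: 13.7, 13.7, 16.5, 28.9, 39.3, 43.3, 59.6, 70.2, 76.9, 93.6, 96.3, 114.4.
The total first reaches 31 DD on day 5.

day 5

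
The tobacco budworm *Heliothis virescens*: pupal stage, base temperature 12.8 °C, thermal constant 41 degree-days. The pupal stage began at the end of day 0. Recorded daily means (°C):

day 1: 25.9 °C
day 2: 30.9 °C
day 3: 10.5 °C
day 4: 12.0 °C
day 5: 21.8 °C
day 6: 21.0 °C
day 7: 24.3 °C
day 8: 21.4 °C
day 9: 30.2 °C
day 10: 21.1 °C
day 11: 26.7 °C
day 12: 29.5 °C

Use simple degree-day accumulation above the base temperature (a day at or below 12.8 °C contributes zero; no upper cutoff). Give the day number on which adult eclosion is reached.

day 6

Daily DD above 12.8 °C: 13.1, 18.1, 0.0, 0.0, 9.0, 8.2, 11.5, 8.6, 17.4, 8.3, 13.9, 16.7.
Cumulative: 13.1, 31.2, 31.2, 31.2, 40.2, 48.4, 59.9, 68.5, 85.9, 94.2, 108.1, 124.8.
The total first reaches 41 DD on day 6.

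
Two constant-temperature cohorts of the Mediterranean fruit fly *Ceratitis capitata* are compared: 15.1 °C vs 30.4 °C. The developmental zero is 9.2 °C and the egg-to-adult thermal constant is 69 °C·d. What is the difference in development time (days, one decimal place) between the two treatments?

8.4 days

At 15.1 °C: 69 / (15.1 − 9.2) = 69 / 5.9 = 11.695 d.
At 30.4 °C: 69 / (30.4 − 9.2) = 69 / 21.2 = 3.255 d.
Difference = |11.695 − 3.255| = 8.440 ≈ 8.4 days.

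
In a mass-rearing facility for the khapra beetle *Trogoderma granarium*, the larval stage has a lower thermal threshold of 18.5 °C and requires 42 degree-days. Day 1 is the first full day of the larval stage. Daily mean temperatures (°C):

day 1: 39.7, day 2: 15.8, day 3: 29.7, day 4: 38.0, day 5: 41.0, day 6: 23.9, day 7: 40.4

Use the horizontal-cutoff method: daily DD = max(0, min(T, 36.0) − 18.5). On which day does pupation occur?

Daily DD above 18.5 °C (capped at 17.5): 17.5, 0.0, 11.2, 17.5, 17.5, 5.4, 17.5.
Cumulative: 17.5, 17.5, 28.7, 46.2, 63.7, 69.1, 86.6.
The total first reaches 42 DD on day 4.

day 4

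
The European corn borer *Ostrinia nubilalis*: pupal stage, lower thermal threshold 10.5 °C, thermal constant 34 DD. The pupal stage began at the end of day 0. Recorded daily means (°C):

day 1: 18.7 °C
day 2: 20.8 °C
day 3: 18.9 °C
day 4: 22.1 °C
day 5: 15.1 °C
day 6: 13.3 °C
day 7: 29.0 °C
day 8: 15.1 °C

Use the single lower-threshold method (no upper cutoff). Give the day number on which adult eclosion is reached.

Daily DD above 10.5 °C: 8.2, 10.3, 8.4, 11.6, 4.6, 2.8, 18.5, 4.6.
Cumulative: 8.2, 18.5, 26.9, 38.5, 43.1, 45.9, 64.4, 69.0.
The total first reaches 34 DD on day 4.

day 4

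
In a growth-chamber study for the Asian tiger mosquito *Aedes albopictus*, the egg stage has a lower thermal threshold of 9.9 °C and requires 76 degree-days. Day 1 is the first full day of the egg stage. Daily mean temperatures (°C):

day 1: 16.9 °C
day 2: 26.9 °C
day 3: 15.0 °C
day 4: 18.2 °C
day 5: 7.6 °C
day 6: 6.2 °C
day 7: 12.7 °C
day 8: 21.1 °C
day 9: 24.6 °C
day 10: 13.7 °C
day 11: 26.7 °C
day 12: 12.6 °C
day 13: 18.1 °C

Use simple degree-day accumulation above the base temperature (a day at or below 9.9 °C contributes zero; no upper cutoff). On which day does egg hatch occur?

day 11

Daily DD above 9.9 °C: 7.0, 17.0, 5.1, 8.3, 0.0, 0.0, 2.8, 11.2, 14.7, 3.8, 16.8, 2.7, 8.2.
Cumulative: 7.0, 24.0, 29.1, 37.4, 37.4, 37.4, 40.2, 51.4, 66.1, 69.9, 86.7, 89.4, 97.6.
The total first reaches 76 DD on day 11.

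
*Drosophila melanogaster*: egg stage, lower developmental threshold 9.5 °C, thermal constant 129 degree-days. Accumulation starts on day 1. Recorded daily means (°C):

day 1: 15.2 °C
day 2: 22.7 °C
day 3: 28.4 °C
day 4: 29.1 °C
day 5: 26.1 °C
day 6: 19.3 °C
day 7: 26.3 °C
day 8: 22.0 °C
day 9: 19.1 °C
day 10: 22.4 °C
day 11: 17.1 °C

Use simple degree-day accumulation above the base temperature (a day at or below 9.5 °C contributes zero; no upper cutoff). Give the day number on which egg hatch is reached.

Daily DD above 9.5 °C: 5.7, 13.2, 18.9, 19.6, 16.6, 9.8, 16.8, 12.5, 9.6, 12.9, 7.6.
Cumulative: 5.7, 18.9, 37.8, 57.4, 74.0, 83.8, 100.6, 113.1, 122.7, 135.6, 143.2.
The total first reaches 129 DD on day 10.

day 10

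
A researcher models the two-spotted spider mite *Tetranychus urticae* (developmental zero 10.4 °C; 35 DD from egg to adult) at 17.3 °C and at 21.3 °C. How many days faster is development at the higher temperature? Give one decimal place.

1.9 days

At 17.3 °C: 35 / (17.3 − 10.4) = 35 / 6.9 = 5.072 d.
At 21.3 °C: 35 / (21.3 − 10.4) = 35 / 10.9 = 3.211 d.
Difference = |5.072 − 3.211| = 1.861 ≈ 1.9 days.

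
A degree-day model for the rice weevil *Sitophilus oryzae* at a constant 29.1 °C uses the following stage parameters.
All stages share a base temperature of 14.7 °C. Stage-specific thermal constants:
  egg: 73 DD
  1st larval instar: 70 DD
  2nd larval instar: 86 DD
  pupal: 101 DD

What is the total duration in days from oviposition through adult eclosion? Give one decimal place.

Daily accumulation at 29.1 °C = 29.1 − 14.7 = 14.4 DD/day.
Total K = 73 + 70 + 86 + 101 = 330 DD.
Total duration = 330 / 14.4 = 22.917 ≈ 22.9 days.

22.9 days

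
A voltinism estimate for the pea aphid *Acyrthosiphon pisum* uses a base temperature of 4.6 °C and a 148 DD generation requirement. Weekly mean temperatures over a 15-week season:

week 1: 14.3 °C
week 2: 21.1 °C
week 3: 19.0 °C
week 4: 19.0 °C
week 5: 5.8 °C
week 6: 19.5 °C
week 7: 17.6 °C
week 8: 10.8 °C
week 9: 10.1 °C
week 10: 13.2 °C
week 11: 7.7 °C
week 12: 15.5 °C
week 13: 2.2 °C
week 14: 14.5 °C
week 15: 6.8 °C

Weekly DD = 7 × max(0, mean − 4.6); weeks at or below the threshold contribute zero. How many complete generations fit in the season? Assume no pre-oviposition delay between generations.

Weekly DD (7 × max(0, T̄ − 4.6)): 67.9, 115.5, 100.8, 100.8, 8.4, 104.3, 91.0, 43.4, 38.5, 60.2, 21.7, 76.3, 0.0, 69.3, 15.4.
Season total = 913.5 DD.
Complete generations = ⌊913.5 / 148⌋ = 6.

6 generations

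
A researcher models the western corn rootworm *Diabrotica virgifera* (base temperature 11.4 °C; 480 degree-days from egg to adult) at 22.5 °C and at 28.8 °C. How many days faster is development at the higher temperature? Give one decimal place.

At 22.5 °C: 480 / (22.5 − 11.4) = 480 / 11.1 = 43.243 d.
At 28.8 °C: 480 / (28.8 − 11.4) = 480 / 17.4 = 27.586 d.
Difference = |43.243 − 27.586| = 15.657 ≈ 15.7 days.

15.7 days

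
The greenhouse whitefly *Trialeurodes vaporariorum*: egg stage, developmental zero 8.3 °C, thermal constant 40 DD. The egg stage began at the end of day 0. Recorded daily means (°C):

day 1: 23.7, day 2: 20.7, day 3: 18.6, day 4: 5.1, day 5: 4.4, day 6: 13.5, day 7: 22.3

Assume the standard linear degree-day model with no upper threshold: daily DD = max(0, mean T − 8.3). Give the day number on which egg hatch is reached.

day 6

Daily DD above 8.3 °C: 15.4, 12.4, 10.3, 0.0, 0.0, 5.2, 14.0.
Cumulative: 15.4, 27.8, 38.1, 38.1, 38.1, 43.3, 57.3.
The total first reaches 40 DD on day 6.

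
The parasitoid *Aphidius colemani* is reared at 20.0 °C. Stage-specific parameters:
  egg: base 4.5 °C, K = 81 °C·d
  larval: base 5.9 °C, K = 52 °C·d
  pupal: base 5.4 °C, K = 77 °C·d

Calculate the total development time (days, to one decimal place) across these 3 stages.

egg: 81 / (20.0 − 4.5) = 81 / 15.5 = 5.226 d.
larval: 52 / (20.0 − 5.9) = 52 / 14.1 = 3.688 d.
pupal: 77 / (20.0 − 5.4) = 77 / 14.6 = 5.274 d.
Sum = 14.188 ≈ 14.2 days.

14.2 days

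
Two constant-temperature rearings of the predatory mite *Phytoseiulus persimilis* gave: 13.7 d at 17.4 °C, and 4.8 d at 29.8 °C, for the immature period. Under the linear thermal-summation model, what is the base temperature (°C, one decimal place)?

10.7 °C

Equal thermal constants: D₁(T₁ − T_b) = D₂(T₂ − T_b).
13.7·(17.4 − T_b) = 4.8·(29.8 − T_b)
T_b = (13.7·17.4 − 4.8·29.8) / (13.7 − 4.8) = 95.34 / 8.9 = 10.712 °C ≈ 10.7 °C.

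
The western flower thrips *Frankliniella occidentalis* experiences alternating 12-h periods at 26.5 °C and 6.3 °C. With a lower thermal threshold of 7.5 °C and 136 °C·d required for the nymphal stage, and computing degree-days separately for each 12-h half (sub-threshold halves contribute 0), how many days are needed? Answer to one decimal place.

14.3 days

Day half: max(0, 26.5 − 7.5) × 0.5 = 19.0 × 0.5 = 9.50 DD.
Night half: max(0, 6.3 − 7.5) × 0.5 = 0.0 × 0.5 = 0.00 DD.
Per 24 h: 9.50 DD/day.
Duration = 136 / 9.50 = 14.316 ≈ 14.3 days.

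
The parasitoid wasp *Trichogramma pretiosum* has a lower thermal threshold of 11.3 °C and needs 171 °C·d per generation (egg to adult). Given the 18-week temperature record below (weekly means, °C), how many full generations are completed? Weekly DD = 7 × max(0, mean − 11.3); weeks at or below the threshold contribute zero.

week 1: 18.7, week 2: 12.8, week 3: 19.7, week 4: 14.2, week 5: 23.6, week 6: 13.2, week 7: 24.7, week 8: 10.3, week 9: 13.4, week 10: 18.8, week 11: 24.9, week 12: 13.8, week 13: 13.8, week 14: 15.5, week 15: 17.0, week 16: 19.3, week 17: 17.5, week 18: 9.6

4 generations

Weekly DD (7 × max(0, T̄ − 11.3)): 51.8, 10.5, 58.8, 20.3, 86.1, 13.3, 93.8, 0.0, 14.7, 52.5, 95.2, 17.5, 17.5, 29.4, 39.9, 56.0, 43.4, 0.0.
Season total = 700.7 DD.
Complete generations = ⌊700.7 / 171⌋ = 4.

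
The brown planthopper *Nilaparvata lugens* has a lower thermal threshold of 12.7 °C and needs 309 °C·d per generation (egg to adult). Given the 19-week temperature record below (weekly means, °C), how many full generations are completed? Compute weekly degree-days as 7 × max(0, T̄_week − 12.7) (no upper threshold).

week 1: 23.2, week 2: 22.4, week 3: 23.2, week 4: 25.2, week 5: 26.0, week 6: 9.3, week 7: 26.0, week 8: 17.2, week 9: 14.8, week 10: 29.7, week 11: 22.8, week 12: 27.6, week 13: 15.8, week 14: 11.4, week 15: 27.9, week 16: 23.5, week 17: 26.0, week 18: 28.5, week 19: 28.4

4 generations

Weekly DD (7 × max(0, T̄ − 12.7)): 73.5, 67.9, 73.5, 87.5, 93.1, 0.0, 93.1, 31.5, 14.7, 119.0, 70.7, 104.3, 21.7, 0.0, 106.4, 75.6, 93.1, 110.6, 109.9.
Season total = 1346.1 DD.
Complete generations = ⌊1346.1 / 309⌋ = 4.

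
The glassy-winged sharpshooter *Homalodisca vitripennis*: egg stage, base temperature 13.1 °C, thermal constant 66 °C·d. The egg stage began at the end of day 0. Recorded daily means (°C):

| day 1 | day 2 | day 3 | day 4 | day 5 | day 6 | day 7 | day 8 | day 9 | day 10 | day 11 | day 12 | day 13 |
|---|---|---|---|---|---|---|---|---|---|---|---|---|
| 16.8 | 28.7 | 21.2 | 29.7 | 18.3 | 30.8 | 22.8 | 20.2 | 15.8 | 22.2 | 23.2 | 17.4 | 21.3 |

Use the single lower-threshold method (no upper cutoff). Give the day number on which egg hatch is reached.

Daily DD above 13.1 °C: 3.7, 15.6, 8.1, 16.6, 5.2, 17.7, 9.7, 7.1, 2.7, 9.1, 10.1, 4.3, 8.2.
Cumulative: 3.7, 19.3, 27.4, 44.0, 49.2, 66.9, 76.6, 83.7, 86.4, 95.5, 105.6, 109.9, 118.1.
The total first reaches 66 DD on day 6.

day 6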